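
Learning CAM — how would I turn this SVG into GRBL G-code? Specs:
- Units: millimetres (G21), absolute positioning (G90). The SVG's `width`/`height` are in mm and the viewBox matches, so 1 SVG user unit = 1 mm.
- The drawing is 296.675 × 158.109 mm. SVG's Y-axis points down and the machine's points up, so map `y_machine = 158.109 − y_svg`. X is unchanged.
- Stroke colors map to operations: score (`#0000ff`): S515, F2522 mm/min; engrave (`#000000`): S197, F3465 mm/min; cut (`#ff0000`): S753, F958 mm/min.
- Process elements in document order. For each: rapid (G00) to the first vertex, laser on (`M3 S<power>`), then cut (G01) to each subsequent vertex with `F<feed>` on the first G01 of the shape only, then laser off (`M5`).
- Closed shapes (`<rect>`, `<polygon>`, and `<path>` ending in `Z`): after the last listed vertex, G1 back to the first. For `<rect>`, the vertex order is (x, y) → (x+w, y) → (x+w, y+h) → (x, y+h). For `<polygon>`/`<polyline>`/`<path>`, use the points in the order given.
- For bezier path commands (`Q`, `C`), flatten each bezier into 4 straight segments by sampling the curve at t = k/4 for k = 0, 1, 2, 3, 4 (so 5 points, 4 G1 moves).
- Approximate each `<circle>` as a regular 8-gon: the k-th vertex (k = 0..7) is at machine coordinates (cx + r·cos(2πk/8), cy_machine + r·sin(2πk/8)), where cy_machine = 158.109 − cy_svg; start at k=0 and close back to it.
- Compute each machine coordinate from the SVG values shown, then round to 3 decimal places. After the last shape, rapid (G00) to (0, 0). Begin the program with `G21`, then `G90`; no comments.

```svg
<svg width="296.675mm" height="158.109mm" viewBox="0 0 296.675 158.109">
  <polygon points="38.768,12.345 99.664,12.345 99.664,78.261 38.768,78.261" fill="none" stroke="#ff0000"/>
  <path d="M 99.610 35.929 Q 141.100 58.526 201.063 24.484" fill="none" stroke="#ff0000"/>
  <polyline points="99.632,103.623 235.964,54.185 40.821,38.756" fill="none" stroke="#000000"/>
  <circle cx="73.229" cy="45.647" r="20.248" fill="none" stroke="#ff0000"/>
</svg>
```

1 u = 1 mm; y_m = 158.109 − y.

[1] `<polygon>` rectangle, #ff0000→cut S753 F958: (38.768,145.764) → (99.664,145.764) → (99.664,79.848) → (38.768,79.848) → (38.768,145.764) (closed)

[2] `<path>` quadratic bezier, #ff0000→cut S753 F958: (99.610,122.180) → (121.510,114.421) → (145.718,113.743) → (172.236,120.144) → (201.063,133.625)

[3] `<polyline>` open polyline, #000000→engrave S197 F3465: (99.632,54.486) → (235.964,103.924) → (40.821,119.353)

[4] `<circle>` circle, #ff0000→cut S753 F958: (93.477,112.462) → (87.546,126.779) → (73.229,132.710) → (58.912,126.779) → (52.981,112.462) → (58.912,98.145) → (73.229,92.214) → (87.546,98.145) → (93.477,112.462) (closed)

G21
G90
G00 X38.768 Y145.764
M3 S753
G01 X99.664 Y145.764 F958
G01 X99.664 Y79.848
G01 X38.768 Y79.848
G01 X38.768 Y145.764
M5
G00 X99.610 Y122.180
M3 S753
G01 X121.510 Y114.421 F958
G01 X145.718 Y113.743
G01 X172.236 Y120.144
G01 X201.063 Y133.625
M5
G00 X99.632 Y54.486
M3 S197
G01 X235.964 Y103.924 F3465
G01 X40.821 Y119.353
M5
G00 X93.477 Y112.462
M3 S753
G01 X87.546 Y126.779 F958
G01 X73.229 Y132.710
G01 X58.912 Y126.779
G01 X52.981 Y112.462
G01 X58.912 Y98.145
G01 X73.229 Y92.214
G01 X87.546 Y98.145
G01 X93.477 Y112.462
M5
G00 X0.000 Y0.000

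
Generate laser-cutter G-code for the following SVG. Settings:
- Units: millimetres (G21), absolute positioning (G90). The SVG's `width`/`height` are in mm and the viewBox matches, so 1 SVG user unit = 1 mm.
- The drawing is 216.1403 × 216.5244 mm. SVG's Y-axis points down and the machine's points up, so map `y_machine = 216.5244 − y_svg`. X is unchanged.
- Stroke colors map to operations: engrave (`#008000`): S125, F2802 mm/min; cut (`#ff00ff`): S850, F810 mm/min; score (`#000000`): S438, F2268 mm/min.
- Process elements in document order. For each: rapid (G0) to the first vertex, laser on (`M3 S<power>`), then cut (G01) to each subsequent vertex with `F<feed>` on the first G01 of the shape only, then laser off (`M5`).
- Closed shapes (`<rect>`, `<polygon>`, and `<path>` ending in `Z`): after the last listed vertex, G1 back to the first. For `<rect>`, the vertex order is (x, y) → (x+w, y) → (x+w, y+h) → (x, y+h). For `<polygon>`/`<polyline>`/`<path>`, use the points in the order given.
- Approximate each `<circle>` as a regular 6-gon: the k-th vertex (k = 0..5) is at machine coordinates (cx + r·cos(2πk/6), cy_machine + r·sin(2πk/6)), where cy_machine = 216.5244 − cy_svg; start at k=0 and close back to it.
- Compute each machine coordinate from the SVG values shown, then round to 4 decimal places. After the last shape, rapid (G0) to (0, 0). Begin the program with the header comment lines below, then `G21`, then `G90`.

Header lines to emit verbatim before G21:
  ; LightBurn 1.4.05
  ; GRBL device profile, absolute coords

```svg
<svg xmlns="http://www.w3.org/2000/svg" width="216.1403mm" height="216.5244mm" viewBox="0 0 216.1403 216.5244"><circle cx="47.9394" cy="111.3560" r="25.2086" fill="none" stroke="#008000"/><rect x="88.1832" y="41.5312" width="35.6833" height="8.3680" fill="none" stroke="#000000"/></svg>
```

; LightBurn 1.4.05
; GRBL device profile, absolute coords
G21
G90
G0 X73.1480 Y105.1684
M3 S125
G01 X60.5437 Y126.9997 F2802
G01 X35.3351 Y126.9997
G01 X22.7308 Y105.1684
G01 X35.3351 Y83.3371
G01 X60.5437 Y83.3371
G01 X73.1480 Y105.1684
M5
G0 X88.1832 Y174.9932
M3 S438
G01 X123.8665 Y174.9932 F2268
G01 X123.8665 Y166.6252
G01 X88.1832 Y166.6252
G01 X88.1832 Y174.9932
M5
G0 X0.0000 Y0.0000

viewBox `0 0 216.1403 216.5244` with mm width/height → 1 unit = 1 mm. Flip: y_m = 216.5244 − y_svg.

**Shape 1** — `<circle>` circle, stroke `#008000` → engrave (S125, F2802). Machine vertices: (73.1480,105.1684) → (60.5437,126.9997) → (35.3351,126.9997) → (22.7308,105.1684) → (35.3351,83.3371) → (60.5437,83.3371) → (73.1480,105.1684). Closed: final G1 returns to the first vertex.

**Shape 2** — `<rect>` rectangle, stroke `#000000` → score (S438, F2268). Machine vertices: (88.1832,174.9932) → (123.8665,174.9932) → (123.8665,166.6252) → (88.1832,166.6252) → (88.1832,174.9932). Closed: final G1 returns to the first vertex.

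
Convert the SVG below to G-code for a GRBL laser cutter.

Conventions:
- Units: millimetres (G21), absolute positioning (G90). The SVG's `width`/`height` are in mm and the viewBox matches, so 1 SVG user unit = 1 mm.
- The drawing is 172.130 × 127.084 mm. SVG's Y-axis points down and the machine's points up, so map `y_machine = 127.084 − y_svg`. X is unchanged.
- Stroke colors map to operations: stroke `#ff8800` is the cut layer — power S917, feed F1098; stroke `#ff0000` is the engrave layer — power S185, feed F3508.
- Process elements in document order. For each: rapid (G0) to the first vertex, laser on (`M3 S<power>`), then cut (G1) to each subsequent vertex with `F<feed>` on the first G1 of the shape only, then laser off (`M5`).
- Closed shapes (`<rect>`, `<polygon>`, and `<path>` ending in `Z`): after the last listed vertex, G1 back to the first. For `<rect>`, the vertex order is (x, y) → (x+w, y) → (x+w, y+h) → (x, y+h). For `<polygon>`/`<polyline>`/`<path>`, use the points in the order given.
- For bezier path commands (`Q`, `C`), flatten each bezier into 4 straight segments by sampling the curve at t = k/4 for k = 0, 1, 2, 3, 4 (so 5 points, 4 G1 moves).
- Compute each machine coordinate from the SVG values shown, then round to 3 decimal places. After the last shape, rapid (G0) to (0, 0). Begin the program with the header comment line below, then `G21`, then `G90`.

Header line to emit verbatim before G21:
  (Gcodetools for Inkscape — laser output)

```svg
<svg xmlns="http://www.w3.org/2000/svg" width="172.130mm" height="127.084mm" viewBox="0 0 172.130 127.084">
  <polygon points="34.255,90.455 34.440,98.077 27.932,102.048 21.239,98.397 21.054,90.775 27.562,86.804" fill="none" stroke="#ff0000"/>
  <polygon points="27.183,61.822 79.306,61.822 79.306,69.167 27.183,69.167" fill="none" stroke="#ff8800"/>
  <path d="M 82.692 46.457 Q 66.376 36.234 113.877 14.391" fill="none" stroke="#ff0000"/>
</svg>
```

1 u = 1 mm; y_m = 127.084 − y.

[1] `<polygon>` regular polygon, #ff0000→engrave S185 F3508: (34.255,36.629) → (34.440,29.007) → (27.932,25.036) → (21.239,28.687) → (21.054,36.309) → (27.562,40.280) → (34.255,36.629) (closed)

[2] `<polygon>` rectangle, #ff8800→cut S917 F1098: (27.183,65.262) → (79.306,65.262) → (79.306,57.917) → (27.183,57.917) → (27.183,65.262) (closed)

[3] `<path>` quadratic bezier, #ff0000→engrave S185 F3508: (82.692,80.627) → (78.523,86.465) → (82.330,93.755) → (94.115,102.498) → (113.877,112.693)

(Gcodetools for Inkscape — laser output)
G21
G90
G0 X34.255 Y36.629
M3 S185
G1 X34.440 Y29.007 F3508
G1 X27.932 Y25.036
G1 X21.239 Y28.687
G1 X21.054 Y36.309
G1 X27.562 Y40.280
G1 X34.255 Y36.629
M5
G0 X27.183 Y65.262
M3 S917
G1 X79.306 Y65.262 F1098
G1 X79.306 Y57.917
G1 X27.183 Y57.917
G1 X27.183 Y65.262
M5
G0 X82.692 Y80.627
M3 S185
G1 X78.523 Y86.465 F3508
G1 X82.330 Y93.755
G1 X94.115 Y102.498
G1 X113.877 Y112.693
M5
G0 X0.000 Y0.000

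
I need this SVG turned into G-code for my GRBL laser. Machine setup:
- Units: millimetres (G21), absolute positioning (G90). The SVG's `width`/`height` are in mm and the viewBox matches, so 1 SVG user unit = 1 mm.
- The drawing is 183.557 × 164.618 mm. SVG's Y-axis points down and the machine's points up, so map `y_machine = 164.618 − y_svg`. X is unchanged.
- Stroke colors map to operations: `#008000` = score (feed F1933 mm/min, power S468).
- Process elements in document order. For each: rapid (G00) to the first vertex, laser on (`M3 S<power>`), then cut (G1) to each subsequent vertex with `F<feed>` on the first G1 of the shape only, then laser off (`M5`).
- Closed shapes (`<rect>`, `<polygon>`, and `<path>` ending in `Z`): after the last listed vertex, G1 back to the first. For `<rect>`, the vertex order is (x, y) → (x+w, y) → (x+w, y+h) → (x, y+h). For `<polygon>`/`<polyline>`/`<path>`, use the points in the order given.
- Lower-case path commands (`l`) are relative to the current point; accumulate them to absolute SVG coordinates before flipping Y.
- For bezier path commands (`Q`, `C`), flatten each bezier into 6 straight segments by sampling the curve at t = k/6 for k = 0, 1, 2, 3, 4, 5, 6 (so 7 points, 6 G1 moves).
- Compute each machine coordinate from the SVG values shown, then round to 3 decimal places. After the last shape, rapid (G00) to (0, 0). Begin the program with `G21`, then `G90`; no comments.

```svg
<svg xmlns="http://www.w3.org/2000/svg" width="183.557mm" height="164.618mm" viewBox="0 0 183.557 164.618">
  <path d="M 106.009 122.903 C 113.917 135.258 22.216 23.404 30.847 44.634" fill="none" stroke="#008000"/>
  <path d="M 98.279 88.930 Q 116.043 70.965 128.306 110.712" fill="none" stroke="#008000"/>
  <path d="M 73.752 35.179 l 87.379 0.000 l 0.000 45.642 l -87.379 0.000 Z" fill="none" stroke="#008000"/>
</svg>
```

Since the viewBox matches the mm dimensions, user units are millimetres directly. The only transform is the Y-flip y_m = 164.618 − y_svg.

Shape 1 is a cubic bezier drawn with `<path>`. Its stroke #008000 means score at S468, F1933. After flipping Y the toolpath is (106.009,41.715) → (102.588,44.697) → (88.119,61.234) → (68.157,84.178) → (48.255,106.382) → (33.967,120.700) → (30.847,119.984).

Shape 2 is a quadratic bezier drawn with `<path>`. Its stroke #008000 means score at S468, F1933. After flipping Y the toolpath is (98.279,75.688) → (104.048,80.073) → (109.510,81.252) → (114.668,79.225) → (119.519,73.992) → (124.066,65.552) → (128.306,53.906).

Shape 3 is a rectangle drawn with `<path>`. Its stroke #008000 means score at S468, F1933. After flipping Y the toolpath is (73.752,129.439) → (161.131,129.439) → (161.131,83.797) → (73.752,83.797) → (73.752,129.439), returning to the start.

G21
G90
G00 X106.009 Y41.715
M3 S468
G1 X102.588 Y44.697 F1933
G1 X88.119 Y61.234
G1 X68.157 Y84.178
G1 X48.255 Y106.382
G1 X33.967 Y120.700
G1 X30.847 Y119.984
M5
G00 X98.279 Y75.688
M3 S468
G1 X104.048 Y80.073 F1933
G1 X109.510 Y81.252
G1 X114.668 Y79.225
G1 X119.519 Y73.992
G1 X124.066 Y65.552
G1 X128.306 Y53.906
M5
G00 X73.752 Y129.439
M3 S468
G1 X161.131 Y129.439 F1933
G1 X161.131 Y83.797
G1 X73.752 Y83.797
G1 X73.752 Y129.439
M5
G00 X0.000 Y0.000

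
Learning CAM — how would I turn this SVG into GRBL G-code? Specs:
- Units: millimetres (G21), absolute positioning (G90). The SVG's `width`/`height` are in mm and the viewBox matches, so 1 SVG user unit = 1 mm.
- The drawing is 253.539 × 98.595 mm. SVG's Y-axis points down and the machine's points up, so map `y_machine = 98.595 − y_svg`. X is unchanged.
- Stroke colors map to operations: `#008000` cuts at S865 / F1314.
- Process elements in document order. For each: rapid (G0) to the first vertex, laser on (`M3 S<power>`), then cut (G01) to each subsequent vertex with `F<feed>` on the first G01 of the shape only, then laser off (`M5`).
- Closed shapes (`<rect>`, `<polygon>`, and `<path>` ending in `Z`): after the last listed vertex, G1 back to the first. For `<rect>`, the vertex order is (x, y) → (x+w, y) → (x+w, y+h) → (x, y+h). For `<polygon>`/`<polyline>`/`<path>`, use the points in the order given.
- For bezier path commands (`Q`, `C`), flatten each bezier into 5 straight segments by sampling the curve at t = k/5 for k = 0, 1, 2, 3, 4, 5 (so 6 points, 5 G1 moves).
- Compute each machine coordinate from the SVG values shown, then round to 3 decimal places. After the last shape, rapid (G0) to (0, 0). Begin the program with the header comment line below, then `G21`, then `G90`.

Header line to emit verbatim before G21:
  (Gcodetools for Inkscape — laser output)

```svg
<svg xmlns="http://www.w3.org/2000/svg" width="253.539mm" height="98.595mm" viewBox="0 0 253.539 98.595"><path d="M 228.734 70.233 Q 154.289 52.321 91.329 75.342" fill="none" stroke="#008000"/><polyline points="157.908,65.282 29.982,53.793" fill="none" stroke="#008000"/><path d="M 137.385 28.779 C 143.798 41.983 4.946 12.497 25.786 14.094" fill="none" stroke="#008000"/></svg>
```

viewBox `0 0 253.539 98.595` with mm width/height → 1 unit = 1 mm. Flip: y_m = 98.595 − y_svg.

**Shape 1** — `<path>` quadratic bezier, stroke `#008000` → cut (S865, F1314). Control points (SVG): P0=(228.734,70.233), P1=(154.289,52.321), P2=(91.329,75.342); sampled at t=k/5. Machine vertices: (228.734,28.362) → (199.415,33.889) → (171.016,36.142) → (143.535,35.121) → (116.972,30.824) → (91.329,23.253). Open path.

**Shape 2** — `<polyline>` line segment, stroke `#008000` → cut (S865, F1314). Machine vertices: (157.908,33.313) → (29.982,44.802). Open path.

**Shape 3** — `<path>` cubic bezier, stroke `#008000` → cut (S865, F1314). Control points (SVG): P0=(137.385,28.779), P1=(143.798,41.983), P2=(4.946,12.497), P3=(25.786,14.094); sampled at t=k/5. Machine vertices: (137.385,69.816) → (126.241,66.426) → (94.871,69.741) → (57.913,76.219) → (30.005,82.319) → (25.786,84.501). Open path.

(Gcodetools for Inkscape — laser output)
G21
G90
G0 X228.734 Y28.362
M3 S865
G01 X199.415 Y33.889 F1314
G01 X171.016 Y36.142
G01 X143.535 Y35.121
G01 X116.972 Y30.824
G01 X91.329 Y23.253
M5
G0 X157.908 Y33.313
M3 S865
G01 X29.982 Y44.802 F1314
M5
G0 X137.385 Y69.816
M3 S865
G01 X126.241 Y66.426 F1314
G01 X94.871 Y69.741
G01 X57.913 Y76.219
G01 X30.005 Y82.319
G01 X25.786 Y84.501
M5
G0 X0.000 Y0.000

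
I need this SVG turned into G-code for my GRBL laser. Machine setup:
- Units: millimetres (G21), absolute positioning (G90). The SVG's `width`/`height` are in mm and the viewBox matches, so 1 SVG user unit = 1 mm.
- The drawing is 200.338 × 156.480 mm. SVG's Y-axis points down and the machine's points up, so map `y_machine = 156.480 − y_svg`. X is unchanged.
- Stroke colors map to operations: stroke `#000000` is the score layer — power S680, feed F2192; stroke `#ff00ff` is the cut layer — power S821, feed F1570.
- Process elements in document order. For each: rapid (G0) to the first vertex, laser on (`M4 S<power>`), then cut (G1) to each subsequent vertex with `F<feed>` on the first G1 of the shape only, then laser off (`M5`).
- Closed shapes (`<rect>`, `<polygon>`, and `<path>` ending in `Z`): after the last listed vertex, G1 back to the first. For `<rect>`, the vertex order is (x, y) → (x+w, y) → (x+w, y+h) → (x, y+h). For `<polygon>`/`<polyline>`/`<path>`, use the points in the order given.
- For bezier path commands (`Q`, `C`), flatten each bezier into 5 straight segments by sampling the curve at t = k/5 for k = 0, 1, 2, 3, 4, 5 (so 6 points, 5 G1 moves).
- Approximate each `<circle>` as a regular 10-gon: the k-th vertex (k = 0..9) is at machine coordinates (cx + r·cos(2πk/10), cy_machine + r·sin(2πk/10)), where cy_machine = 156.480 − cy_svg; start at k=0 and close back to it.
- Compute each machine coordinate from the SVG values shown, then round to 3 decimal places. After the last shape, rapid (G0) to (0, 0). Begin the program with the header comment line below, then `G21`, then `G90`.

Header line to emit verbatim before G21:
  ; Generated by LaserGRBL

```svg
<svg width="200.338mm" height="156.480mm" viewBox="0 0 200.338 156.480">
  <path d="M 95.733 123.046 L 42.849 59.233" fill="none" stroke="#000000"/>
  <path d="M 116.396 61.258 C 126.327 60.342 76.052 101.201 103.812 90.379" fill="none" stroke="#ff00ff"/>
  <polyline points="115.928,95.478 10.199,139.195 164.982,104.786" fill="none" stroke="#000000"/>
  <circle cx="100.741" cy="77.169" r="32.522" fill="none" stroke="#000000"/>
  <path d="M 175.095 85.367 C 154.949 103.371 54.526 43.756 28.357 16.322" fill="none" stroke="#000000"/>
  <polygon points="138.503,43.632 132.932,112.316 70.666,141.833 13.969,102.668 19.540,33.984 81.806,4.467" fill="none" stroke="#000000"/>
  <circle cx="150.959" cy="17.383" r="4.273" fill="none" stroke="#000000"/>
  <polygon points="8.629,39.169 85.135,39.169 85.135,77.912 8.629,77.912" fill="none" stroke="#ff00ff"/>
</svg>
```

; Generated by LaserGRBL
G21
G90
G0 X95.733 Y33.434
M4 S680
G1 X42.849 Y97.247 F2192
M5
G0 X116.396 Y95.222
M4 S821
G1 X116.236 Y91.506 F1570
G1 X108.262 Y82.250
G1 X99.109 Y71.940
G1 X95.414 Y65.062
G1 X103.812 Y66.101
M5
G0 X115.928 Y61.002
M4 S680
G1 X10.199 Y17.285 F2192
G1 X164.982 Y51.694
M5
G0 X133.263 Y79.311
M4 S680
G1 X127.052 Y98.427 F2192
G1 X110.791 Y110.241
G1 X90.691 Y110.241
G1 X74.430 Y98.427
G1 X68.219 Y79.311
G1 X74.430 Y60.195
G1 X90.691 Y48.381
G1 X110.791 Y48.381
G1 X127.052 Y60.195
G1 X133.263 Y79.311
M5
G0 X175.095 Y71.113
M4 S680
G1 X154.610 Y68.746 F2192
G1 X122.277 Y79.738
G1 X85.512 Y98.818
G1 X51.733 Y120.714
G1 X28.357 Y140.158
M5
G0 X138.503 Y112.848
M4 S680
G1 X132.932 Y44.164 F2192
G1 X70.666 Y14.647
G1 X13.969 Y53.812
G1 X19.540 Y122.496
G1 X81.806 Y152.013
G1 X138.503 Y112.848
M5
G0 X155.232 Y139.097
M4 S680
G1 X154.416 Y141.609 F2192
G1 X152.279 Y143.161
G1 X149.639 Y143.161
G1 X147.502 Y141.609
G1 X146.686 Y139.097
G1 X147.502 Y136.585
G1 X149.639 Y135.033
G1 X152.279 Y135.033
G1 X154.416 Y136.585
G1 X155.232 Y139.097
M5
G0 X8.629 Y117.311
M4 S821
G1 X85.135 Y117.311 F1570
G1 X85.135 Y78.568
G1 X8.629 Y78.568
G1 X8.629 Y117.311
M5
G0 X0.000 Y0.000

Since the viewBox matches the mm dimensions, user units are millimetres directly. The only transform is the Y-flip y_m = 156.480 − y_svg.

Shape 1 is a line segment drawn with `<path>`. Its stroke #000000 means score at S680, F2192. After flipping Y the toolpath is (95.733,33.434) → (42.849,97.247).

Shape 2 is a cubic bezier drawn with `<path>`. Its stroke #ff00ff means cut at S821, F1570. After flipping Y the toolpath is (116.396,95.222) → (116.236,91.506) → (108.262,82.250) → (99.109,71.940) → (95.414,65.062) → (103.812,66.101).

Shape 3 is a open polyline drawn with `<polyline>`. Its stroke #000000 means score at S680, F2192. After flipping Y the toolpath is (115.928,61.002) → (10.199,17.285) → (164.982,51.694).

Shape 4 is a circle drawn with `<circle>`. Its stroke #000000 means score at S680, F2192. After flipping Y the toolpath is (133.263,79.311) → (127.052,98.427) → (110.791,110.241) → (90.691,110.241) → (74.430,98.427) → (68.219,79.311) → (74.430,60.195) → (90.691,48.381) → (110.791,48.381) → (127.052,60.195) → (133.263,79.311), returning to the start.

Shape 5 is a cubic bezier drawn with `<path>`. Its stroke #000000 means score at S680, F2192. After flipping Y the toolpath is (175.095,71.113) → (154.610,68.746) → (122.277,79.738) → (85.512,98.818) → (51.733,120.714) → (28.357,140.158).

Shape 6 is a regular polygon drawn with `<polygon>`. Its stroke #000000 means score at S680, F2192. After flipping Y the toolpath is (138.503,112.848) → (132.932,44.164) → (70.666,14.647) → (13.969,53.812) → (19.540,122.496) → (81.806,152.013) → (138.503,112.848), returning to the start.

Shape 7 is a circle drawn with `<circle>`. Its stroke #000000 means score at S680, F2192. After flipping Y the toolpath is (155.232,139.097) → (154.416,141.609) → (152.279,143.161) → (149.639,143.161) → (147.502,141.609) → (146.686,139.097) → (147.502,136.585) → (149.639,135.033) → (152.279,135.033) → (154.416,136.585) → (155.232,139.097), returning to the start.

Shape 8 is a rectangle drawn with `<polygon>`. Its stroke #ff00ff means cut at S821, F1570. After flipping Y the toolpath is (8.629,117.311) → (85.135,117.311) → (85.135,78.568) → (8.629,78.568) → (8.629,117.311), returning to the start.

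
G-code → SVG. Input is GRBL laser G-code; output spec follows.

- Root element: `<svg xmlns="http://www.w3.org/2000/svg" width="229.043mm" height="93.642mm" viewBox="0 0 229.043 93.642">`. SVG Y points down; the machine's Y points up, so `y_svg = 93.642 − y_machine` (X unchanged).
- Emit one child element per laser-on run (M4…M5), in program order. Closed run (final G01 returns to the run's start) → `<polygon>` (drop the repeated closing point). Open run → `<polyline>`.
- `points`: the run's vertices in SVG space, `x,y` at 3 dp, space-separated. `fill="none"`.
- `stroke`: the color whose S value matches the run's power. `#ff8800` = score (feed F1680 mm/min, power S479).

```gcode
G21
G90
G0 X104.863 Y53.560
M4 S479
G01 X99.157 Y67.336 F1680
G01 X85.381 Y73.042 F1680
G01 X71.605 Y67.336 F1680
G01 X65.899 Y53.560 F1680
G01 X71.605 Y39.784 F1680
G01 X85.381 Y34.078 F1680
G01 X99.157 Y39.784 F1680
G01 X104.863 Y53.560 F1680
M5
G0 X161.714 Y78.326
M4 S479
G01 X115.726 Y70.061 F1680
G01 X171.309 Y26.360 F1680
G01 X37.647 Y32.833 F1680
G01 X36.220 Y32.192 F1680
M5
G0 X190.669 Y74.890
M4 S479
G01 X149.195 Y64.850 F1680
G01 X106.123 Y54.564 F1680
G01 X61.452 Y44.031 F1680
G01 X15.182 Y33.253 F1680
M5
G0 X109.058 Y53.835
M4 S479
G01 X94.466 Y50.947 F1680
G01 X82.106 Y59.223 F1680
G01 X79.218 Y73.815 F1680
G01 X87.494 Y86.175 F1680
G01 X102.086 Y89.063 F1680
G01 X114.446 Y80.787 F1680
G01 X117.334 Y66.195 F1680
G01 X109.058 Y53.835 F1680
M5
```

<svg xmlns="http://www.w3.org/2000/svg" width="229.043mm" height="93.642mm" viewBox="0 0 229.043 93.642">
  <polygon points="104.863,40.082 99.157,26.306 85.381,20.600 71.605,26.306 65.899,40.082 71.605,53.858 85.381,59.564 99.157,53.858" fill="none" stroke="#ff8800"/>
  <polyline points="161.714,15.316 115.726,23.581 171.309,67.282 37.647,60.809 36.220,61.450" fill="none" stroke="#ff8800"/>
  <polyline points="190.669,18.752 149.195,28.792 106.123,39.078 61.452,49.611 15.182,60.389" fill="none" stroke="#ff8800"/>
  <polygon points="109.058,39.807 94.466,42.695 82.106,34.419 79.218,19.827 87.494,7.467 102.086,4.579 114.446,12.855 117.334,27.447" fill="none" stroke="#ff8800"/>
</svg>

Each laser-on run becomes one SVG element. Flip Y back into SVG space with y_svg = 93.642 − y_machine. Every run uses S479, so all elements get stroke `#ff8800` (score).

Run 1: The run returns to its start, so emit a `<polygon>` with points (Y-flipped): 104.863,40.082 99.157,26.306 85.381,20.600 71.605,26.306 65.899,40.082 71.605,53.858 85.381,59.564 99.157,53.858.

Run 2: The run is open, so emit a `<polyline>` with points (Y-flipped): 161.714,15.316 115.726,23.581 171.309,67.282 37.647,60.809 36.220,61.450.

Run 3: The run is open, so emit a `<polyline>` with points (Y-flipped): 190.669,18.752 149.195,28.792 106.123,39.078 61.452,49.611 15.182,60.389.

Run 4: The run returns to its start, so emit a `<polygon>` with points (Y-flipped): 109.058,39.807 94.466,42.695 82.106,34.419 79.218,19.827 87.494,7.467 102.086,4.579 114.446,12.855 117.334,27.447.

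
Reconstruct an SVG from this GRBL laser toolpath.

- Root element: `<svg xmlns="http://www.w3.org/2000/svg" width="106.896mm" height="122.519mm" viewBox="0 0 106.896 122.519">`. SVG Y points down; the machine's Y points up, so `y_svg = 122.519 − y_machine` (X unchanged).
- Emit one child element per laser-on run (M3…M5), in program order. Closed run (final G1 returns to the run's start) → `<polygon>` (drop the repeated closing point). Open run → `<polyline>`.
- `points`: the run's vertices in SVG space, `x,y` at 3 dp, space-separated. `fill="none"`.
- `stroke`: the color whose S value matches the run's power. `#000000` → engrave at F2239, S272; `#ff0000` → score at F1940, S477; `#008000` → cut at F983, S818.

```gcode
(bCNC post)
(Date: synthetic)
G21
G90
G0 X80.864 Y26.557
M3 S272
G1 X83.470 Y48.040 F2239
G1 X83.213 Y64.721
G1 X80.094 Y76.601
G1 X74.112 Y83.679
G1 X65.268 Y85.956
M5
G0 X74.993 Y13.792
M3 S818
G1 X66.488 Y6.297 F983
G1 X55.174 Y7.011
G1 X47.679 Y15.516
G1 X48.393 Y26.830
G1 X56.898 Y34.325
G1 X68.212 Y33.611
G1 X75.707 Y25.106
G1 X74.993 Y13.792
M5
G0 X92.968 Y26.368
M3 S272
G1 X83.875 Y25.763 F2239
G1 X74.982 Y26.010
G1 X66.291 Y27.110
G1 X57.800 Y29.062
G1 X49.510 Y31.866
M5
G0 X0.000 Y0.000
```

Each laser-on run becomes one SVG element. Flip Y back into SVG space with y_svg = 122.519 − y_machine.

Run 1: power S272 maps to stroke `#000000` (engrave). The run is open, so emit a `<polyline>` with points (Y-flipped): 80.864,95.962 83.470,74.479 83.213,57.798 80.094,45.918 74.112,38.840 65.268,36.563.

Run 2: power S818 maps to stroke `#008000` (cut). The run returns to its start, so emit a `<polygon>` with points (Y-flipped): 74.993,108.727 66.488,116.222 55.174,115.508 47.679,107.003 48.393,95.689 56.898,88.194 68.212,88.908 75.707,97.413.

Run 3: the run's S272 means `#000000` (engrave). The run is open, so emit a `<polyline>` with points (Y-flipped): 92.968,96.151 83.875,96.756 74.982,96.509 66.291,95.409 57.800,93.457 49.510,90.653.

<svg xmlns="http://www.w3.org/2000/svg" width="106.896mm" height="122.519mm" viewBox="0 0 106.896 122.519">
  <polyline points="80.864,95.962 83.470,74.479 83.213,57.798 80.094,45.918 74.112,38.840 65.268,36.563" fill="none" stroke="#000000"/>
  <polygon points="74.993,108.727 66.488,116.222 55.174,115.508 47.679,107.003 48.393,95.689 56.898,88.194 68.212,88.908 75.707,97.413" fill="none" stroke="#008000"/>
  <polyline points="92.968,96.151 83.875,96.756 74.982,96.509 66.291,95.409 57.800,93.457 49.510,90.653" fill="none" stroke="#000000"/>
</svg>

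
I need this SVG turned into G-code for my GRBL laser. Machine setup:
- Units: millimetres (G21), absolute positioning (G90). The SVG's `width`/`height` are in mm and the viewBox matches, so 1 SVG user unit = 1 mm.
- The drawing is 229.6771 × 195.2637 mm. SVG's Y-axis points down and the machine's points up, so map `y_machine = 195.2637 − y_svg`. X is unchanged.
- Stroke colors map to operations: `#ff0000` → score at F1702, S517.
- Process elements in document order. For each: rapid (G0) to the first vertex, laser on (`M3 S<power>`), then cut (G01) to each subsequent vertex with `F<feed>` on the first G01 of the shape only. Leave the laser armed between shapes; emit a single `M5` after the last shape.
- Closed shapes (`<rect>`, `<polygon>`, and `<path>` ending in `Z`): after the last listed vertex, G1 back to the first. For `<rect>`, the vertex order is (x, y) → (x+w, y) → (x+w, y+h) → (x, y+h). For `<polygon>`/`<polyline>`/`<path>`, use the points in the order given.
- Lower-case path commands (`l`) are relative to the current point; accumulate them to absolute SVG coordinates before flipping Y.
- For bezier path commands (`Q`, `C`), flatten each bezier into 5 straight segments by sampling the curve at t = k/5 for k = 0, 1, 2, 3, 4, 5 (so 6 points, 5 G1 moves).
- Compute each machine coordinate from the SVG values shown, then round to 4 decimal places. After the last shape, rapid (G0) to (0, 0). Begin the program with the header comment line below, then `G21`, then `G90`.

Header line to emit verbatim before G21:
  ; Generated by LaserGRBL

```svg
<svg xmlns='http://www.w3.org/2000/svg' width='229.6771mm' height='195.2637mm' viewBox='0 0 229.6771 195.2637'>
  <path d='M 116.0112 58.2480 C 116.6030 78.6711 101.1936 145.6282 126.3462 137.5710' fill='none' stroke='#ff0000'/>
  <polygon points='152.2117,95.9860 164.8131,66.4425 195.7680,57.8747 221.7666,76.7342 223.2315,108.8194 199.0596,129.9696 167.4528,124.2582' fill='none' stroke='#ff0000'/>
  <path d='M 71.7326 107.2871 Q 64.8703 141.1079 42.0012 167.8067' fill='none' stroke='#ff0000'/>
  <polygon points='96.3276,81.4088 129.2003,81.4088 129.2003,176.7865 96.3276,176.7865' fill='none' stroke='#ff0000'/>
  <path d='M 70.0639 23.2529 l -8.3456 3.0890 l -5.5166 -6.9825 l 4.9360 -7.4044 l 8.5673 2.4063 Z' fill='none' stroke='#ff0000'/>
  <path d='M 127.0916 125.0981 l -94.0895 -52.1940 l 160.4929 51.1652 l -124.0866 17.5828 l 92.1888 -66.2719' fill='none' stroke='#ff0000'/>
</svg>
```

1 u = 1 mm; y_m = 195.2637 − y.

[1] `<path>` cubic bezier, #ff0000→score S517 F1702: (116.0112,137.0157) → (114.8986,120.1501) → (112.6608,97.9508) → (112.0128,76.2518) → (115.6696,60.8877) → (126.3462,57.6927)

[2] `<polygon>` regular polygon, #ff0000→score S517 F1702: (152.2117,99.2777) → (164.8131,128.8212) → (195.7680,137.3890) → (221.7666,118.5295) → (223.2315,86.4443) → (199.0596,65.2941) → (167.4528,71.0055) → (152.2117,99.2777) (closed)

[3] `<path>` quadratic bezier, #ff0000→score S517 F1702: (71.7326,87.9766) → (68.3474,74.7332) → (63.6817,62.0595) → (57.7354,49.9556) → (50.5086,38.4214) → (42.0012,27.4570)

[4] `<polygon>` rectangle, #ff0000→score S517 F1702: (96.3276,113.8549) → (129.2003,113.8549) → (129.2003,18.4772) → (96.3276,18.4772) → (96.3276,113.8549) (closed)

[5] `<path>` regular polygon, #ff0000→score S517 F1702: (70.0639,172.0108) → (61.7183,168.9218) → (56.2017,175.9043) → (61.1377,183.3087) → (69.7050,180.9024) → (70.0639,172.0108) (closed)

[6] `<path>` open polyline, #ff0000→score S517 F1702: (127.0916,70.1656) → (33.0021,122.3596) → (193.4950,71.1944) → (69.4084,53.6116) → (161.5972,119.8835)

; Generated by LaserGRBL
G21
G90
G0 X116.0112 Y137.0157
M3 S517
G01 X114.8986 Y120.1501 F1702
G01 X112.6608 Y97.9508
G01 X112.0128 Y76.2518
G01 X115.6696 Y60.8877
G01 X126.3462 Y57.6927
G0 X152.2117 Y99.2777
M3 S517
G01 X164.8131 Y128.8212 F1702
G01 X195.7680 Y137.3890
G01 X221.7666 Y118.5295
G01 X223.2315 Y86.4443
G01 X199.0596 Y65.2941
G01 X167.4528 Y71.0055
G01 X152.2117 Y99.2777
G0 X71.7326 Y87.9766
M3 S517
G01 X68.3474 Y74.7332 F1702
G01 X63.6817 Y62.0595
G01 X57.7354 Y49.9556
G01 X50.5086 Y38.4214
G01 X42.0012 Y27.4570
G0 X96.3276 Y113.8549
M3 S517
G01 X129.2003 Y113.8549 F1702
G01 X129.2003 Y18.4772
G01 X96.3276 Y18.4772
G01 X96.3276 Y113.8549
G0 X70.0639 Y172.0108
M3 S517
G01 X61.7183 Y168.9218 F1702
G01 X56.2017 Y175.9043
G01 X61.1377 Y183.3087
G01 X69.7050 Y180.9024
G01 X70.0639 Y172.0108
G0 X127.0916 Y70.1656
M3 S517
G01 X33.0021 Y122.3596 F1702
G01 X193.4950 Y71.1944
G01 X69.4084 Y53.6116
G01 X161.5972 Y119.8835
M5
G0 X0.0000 Y0.0000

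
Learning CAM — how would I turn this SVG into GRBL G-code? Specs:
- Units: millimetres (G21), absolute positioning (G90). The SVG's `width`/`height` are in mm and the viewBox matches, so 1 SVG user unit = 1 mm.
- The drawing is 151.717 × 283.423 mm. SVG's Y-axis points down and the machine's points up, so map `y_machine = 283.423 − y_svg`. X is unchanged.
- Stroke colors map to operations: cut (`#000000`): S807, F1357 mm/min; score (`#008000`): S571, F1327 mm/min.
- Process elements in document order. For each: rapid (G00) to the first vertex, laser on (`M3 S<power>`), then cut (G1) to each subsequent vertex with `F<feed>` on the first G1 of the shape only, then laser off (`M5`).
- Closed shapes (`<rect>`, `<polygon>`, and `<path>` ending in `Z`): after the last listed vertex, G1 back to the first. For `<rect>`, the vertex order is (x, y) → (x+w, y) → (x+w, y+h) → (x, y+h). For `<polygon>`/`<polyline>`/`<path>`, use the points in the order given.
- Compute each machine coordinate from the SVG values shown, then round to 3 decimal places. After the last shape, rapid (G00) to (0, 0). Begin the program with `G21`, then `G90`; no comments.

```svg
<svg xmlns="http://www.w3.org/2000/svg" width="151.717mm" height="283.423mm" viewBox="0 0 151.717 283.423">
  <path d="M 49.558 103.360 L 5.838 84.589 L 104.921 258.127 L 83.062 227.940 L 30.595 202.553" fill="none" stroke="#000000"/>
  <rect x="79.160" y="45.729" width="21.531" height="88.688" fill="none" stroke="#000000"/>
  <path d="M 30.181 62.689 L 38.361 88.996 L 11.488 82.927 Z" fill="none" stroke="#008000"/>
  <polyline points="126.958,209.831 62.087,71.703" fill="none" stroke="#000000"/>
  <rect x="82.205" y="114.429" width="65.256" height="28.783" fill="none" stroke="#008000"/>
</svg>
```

G21
G90
G00 X49.558 Y180.063
M3 S807
G1 X5.838 Y198.834 F1357
G1 X104.921 Y25.296
G1 X83.062 Y55.483
G1 X30.595 Y80.870
M5
G00 X79.160 Y237.694
M3 S807
G1 X100.691 Y237.694 F1357
G1 X100.691 Y149.006
G1 X79.160 Y149.006
G1 X79.160 Y237.694
M5
G00 X30.181 Y220.734
M3 S571
G1 X38.361 Y194.427 F1327
G1 X11.488 Y200.496
G1 X30.181 Y220.734
M5
G00 X126.958 Y73.592
M3 S807
G1 X62.087 Y211.720 F1357
M5
G00 X82.205 Y168.994
M3 S571
G1 X147.461 Y168.994 F1327
G1 X147.461 Y140.211
G1 X82.205 Y140.211
G1 X82.205 Y168.994
M5
G00 X0.000 Y0.000

1 u = 1 mm; y_m = 283.423 − y.

[1] `<path>` open polyline, #000000→cut S807 F1357: (49.558,180.063) → (5.838,198.834) → (104.921,25.296) → (83.062,55.483) → (30.595,80.870)

[2] `<rect>` rectangle, #000000→cut S807 F1357: (79.160,237.694) → (100.691,237.694) → (100.691,149.006) → (79.160,149.006) → (79.160,237.694) (closed)

[3] `<path>` regular polygon, #008000→score S571 F1327: (30.181,220.734) → (38.361,194.427) → (11.488,200.496) → (30.181,220.734) (closed)

[4] `<polyline>` line segment, #000000→cut S807 F1357: (126.958,73.592) → (62.087,211.720)

[5] `<rect>` rectangle, #008000→score S571 F1327: (82.205,168.994) → (147.461,168.994) → (147.461,140.211) → (82.205,140.211) → (82.205,168.994) (closed)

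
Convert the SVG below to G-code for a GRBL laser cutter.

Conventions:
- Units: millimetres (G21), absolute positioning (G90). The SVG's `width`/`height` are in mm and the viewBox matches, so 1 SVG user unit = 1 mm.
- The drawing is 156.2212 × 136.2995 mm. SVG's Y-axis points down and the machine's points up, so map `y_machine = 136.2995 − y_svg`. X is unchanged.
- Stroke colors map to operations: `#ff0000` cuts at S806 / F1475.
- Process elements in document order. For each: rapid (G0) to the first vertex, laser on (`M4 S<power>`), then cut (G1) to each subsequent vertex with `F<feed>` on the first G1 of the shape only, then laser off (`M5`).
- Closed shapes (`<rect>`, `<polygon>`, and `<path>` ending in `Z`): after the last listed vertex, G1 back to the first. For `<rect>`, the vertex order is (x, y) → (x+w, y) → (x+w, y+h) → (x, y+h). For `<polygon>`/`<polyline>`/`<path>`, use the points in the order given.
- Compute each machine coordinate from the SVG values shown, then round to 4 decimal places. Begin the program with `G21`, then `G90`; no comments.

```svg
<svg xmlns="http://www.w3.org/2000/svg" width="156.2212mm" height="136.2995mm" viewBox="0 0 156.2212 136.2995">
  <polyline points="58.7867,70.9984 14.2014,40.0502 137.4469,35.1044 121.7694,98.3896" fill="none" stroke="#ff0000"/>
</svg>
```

G21
G90
G0 X58.7867 Y65.3011
M4 S806
G1 X14.2014 Y96.2493 F1475
G1 X137.4469 Y101.1951
G1 X121.7694 Y37.9099
M5

viewBox `0 0 156.2212 136.2995` with mm width/height → 1 unit = 1 mm. Flip: y_m = 136.2995 − y_svg.

**Shape 1** — `<polyline>` open polyline, stroke `#ff0000` → cut (S806, F1475). Machine vertices: (58.7867,65.3011) → (14.2014,96.2493) → (137.4469,101.1951) → (121.7694,37.9099). Open path.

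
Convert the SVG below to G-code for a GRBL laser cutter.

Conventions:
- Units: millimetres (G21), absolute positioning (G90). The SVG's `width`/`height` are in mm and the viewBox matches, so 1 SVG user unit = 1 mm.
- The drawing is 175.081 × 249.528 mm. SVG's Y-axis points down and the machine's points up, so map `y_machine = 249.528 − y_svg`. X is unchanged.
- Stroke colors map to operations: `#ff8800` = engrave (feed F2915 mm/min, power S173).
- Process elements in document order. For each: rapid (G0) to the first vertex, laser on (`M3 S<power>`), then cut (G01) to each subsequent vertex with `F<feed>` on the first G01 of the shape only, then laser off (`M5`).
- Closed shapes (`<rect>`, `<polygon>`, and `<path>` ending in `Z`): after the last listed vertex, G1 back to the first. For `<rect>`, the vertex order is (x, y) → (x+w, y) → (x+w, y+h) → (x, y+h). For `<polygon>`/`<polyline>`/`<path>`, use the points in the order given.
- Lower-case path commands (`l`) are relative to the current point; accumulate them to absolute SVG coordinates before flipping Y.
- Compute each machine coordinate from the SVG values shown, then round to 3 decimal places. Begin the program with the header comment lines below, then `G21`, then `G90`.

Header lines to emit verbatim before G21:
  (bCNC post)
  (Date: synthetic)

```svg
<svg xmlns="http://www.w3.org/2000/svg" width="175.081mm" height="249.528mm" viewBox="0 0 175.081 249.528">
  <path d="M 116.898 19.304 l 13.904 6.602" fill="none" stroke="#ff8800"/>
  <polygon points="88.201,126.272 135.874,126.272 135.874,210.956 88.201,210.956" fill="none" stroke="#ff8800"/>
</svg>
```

Since the viewBox matches the mm dimensions, user units are millimetres directly. The only transform is the Y-flip y_m = 249.528 − y_svg.

Shape 1 is a line segment drawn with `<path>`. Its stroke #ff8800 means engrave at S173, F2915. After flipping Y the toolpath is (116.898,230.224) → (130.802,223.622).

Shape 2 is a rectangle drawn with `<polygon>`. Its stroke #ff8800 means engrave at S173, F2915. After flipping Y the toolpath is (88.201,123.256) → (135.874,123.256) → (135.874,38.572) → (88.201,38.572) → (88.201,123.256), returning to the start.

(bCNC post)
(Date: synthetic)
G21
G90
G0 X116.898 Y230.224
M3 S173
G01 X130.802 Y223.622 F2915
M5
G0 X88.201 Y123.256
M3 S173
G01 X135.874 Y123.256 F2915
G01 X135.874 Y38.572
G01 X88.201 Y38.572
G01 X88.201 Y123.256
M5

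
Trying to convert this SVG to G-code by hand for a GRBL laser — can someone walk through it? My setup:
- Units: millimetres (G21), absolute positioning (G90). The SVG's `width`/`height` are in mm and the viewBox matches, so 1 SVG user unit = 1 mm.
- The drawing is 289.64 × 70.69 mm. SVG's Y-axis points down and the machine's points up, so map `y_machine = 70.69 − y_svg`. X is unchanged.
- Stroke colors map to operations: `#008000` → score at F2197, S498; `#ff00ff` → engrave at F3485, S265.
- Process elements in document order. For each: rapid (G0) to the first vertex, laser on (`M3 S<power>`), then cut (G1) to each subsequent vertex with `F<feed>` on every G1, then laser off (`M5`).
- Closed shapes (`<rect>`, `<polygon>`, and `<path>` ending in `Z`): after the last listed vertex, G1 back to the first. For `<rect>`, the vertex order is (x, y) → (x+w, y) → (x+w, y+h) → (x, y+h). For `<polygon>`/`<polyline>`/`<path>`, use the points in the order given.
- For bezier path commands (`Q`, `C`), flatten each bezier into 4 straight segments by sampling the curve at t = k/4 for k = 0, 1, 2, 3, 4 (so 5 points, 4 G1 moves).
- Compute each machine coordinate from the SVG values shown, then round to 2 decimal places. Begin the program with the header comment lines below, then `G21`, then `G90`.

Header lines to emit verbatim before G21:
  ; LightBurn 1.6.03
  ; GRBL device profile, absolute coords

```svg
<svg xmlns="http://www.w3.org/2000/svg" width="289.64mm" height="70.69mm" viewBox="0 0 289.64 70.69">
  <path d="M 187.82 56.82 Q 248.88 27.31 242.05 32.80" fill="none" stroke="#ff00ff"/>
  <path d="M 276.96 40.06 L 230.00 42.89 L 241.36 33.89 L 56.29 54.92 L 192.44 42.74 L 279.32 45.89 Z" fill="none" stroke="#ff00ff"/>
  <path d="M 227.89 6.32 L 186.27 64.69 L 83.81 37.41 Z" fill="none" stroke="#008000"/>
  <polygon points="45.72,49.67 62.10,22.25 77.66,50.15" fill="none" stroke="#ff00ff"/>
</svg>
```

; LightBurn 1.6.03
; GRBL device profile, absolute coords
G21
G90
G0 X187.82 Y13.87
M3 S265
G1 X214.11 Y26.44 F3485
G1 X231.91 Y34.63 F3485
G1 X241.22 Y38.45 F3485
G1 X242.05 Y37.89 F3485
M5
G0 X276.96 Y30.63
M3 S265
G1 X230.00 Y27.80 F3485
G1 X241.36 Y36.80 F3485
G1 X56.29 Y15.77 F3485
G1 X192.44 Y27.95 F3485
G1 X279.32 Y24.80 F3485
G1 X276.96 Y30.63 F3485
M5
G0 X227.89 Y64.37
M3 S498
G1 X186.27 Y6.00 F2197
G1 X83.81 Y33.28 F2197
G1 X227.89 Y64.37 F2197
M5
G0 X45.72 Y21.02
M3 S265
G1 X62.10 Y48.44 F3485
G1 X77.66 Y20.54 F3485
G1 X45.72 Y21.02 F3485
M5

viewBox `0 0 289.64 70.69` with mm width/height → 1 unit = 1 mm. Flip: y_m = 70.69 − y_svg.

**Shape 1** — `<path>` quadratic bezier, stroke `#ff00ff` → engrave (S265, F3485). Control points (SVG): P0=(187.82,56.82), P1=(248.88,27.31), P2=(242.05,32.80); sampled at t=k/4. Machine vertices: (187.82,13.87) → (214.11,26.44) → (231.91,34.63) → (241.22,38.45) → (242.05,37.89). Open path.

**Shape 2** — `<path>` closed polygon, stroke `#ff00ff` → engrave (S265, F3485). Machine vertices: (276.96,30.63) → (230.00,27.80) → (241.36,36.80) → (56.29,15.77) → (192.44,27.95) → (279.32,24.80) → (276.96,30.63). Closed: final G1 returns to the first vertex.

**Shape 3** — `<path>` closed polygon, stroke `#008000` → score (S498, F2197). Machine vertices: (227.89,64.37) → (186.27,6.00) → (83.81,33.28) → (227.89,64.37). Closed: final G1 returns to the first vertex.

**Shape 4** — `<polygon>` regular polygon, stroke `#ff00ff` → engrave (S265, F3485). Machine vertices: (45.72,21.02) → (62.10,48.44) → (77.66,20.54) → (45.72,21.02). Closed: final G1 returns to the first vertex.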